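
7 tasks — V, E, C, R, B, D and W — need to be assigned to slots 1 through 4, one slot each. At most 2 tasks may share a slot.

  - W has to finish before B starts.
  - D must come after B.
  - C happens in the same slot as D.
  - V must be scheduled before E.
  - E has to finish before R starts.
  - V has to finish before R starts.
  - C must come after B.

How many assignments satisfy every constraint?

Enumerating: R=3, E=2, W=1, C=4, B=2, V=1, D=4 | E in 2, W in 1, V in 1, R in 4, D in 3, C in 3, B in 2 | V -> 1; R -> 3; B -> 3; D -> 4; E -> 2; W -> 1; C -> 4 | E -> 2; C -> 4; B -> 3; V -> 1; D -> 4; W -> 2; R -> 3.

4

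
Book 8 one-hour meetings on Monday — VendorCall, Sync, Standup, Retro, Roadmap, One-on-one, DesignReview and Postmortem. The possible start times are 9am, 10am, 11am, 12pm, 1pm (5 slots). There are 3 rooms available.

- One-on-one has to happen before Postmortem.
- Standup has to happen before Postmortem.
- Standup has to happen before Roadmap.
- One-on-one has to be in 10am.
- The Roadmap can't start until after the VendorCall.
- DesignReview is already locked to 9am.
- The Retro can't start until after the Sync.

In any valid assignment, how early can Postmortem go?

Precedence pushes Postmortem to at least 11am.
Postmortem at 11am is achievable: VendorCall in 9am; Retro in 11am; One-on-one in 10am; Roadmap in 10am; Postmortem in 11am; Sync in 10am; DesignReview in 9am; Standup in 9am.

11am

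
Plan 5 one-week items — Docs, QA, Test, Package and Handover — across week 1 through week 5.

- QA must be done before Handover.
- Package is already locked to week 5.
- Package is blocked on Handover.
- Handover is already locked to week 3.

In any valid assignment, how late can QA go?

Downstream work caps QA at week 2.
QA at week 2 is achievable: QA=week 2; Package=week 5; Handover=week 3; Test=week 1; Docs=week 1.

week 2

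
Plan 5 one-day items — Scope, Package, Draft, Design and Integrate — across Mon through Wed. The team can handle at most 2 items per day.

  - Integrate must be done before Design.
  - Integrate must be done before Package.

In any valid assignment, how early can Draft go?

Draft at Mon is achievable: Scope=Wed; Integrate=Mon; Draft=Mon; Design=Tue; Package=Tue.

Mon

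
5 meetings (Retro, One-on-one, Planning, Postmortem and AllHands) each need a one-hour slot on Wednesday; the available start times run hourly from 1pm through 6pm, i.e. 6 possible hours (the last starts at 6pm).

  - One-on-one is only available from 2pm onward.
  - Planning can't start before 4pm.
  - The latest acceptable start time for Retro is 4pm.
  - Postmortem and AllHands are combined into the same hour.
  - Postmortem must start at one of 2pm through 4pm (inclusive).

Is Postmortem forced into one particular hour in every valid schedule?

No

Postmortem can be 2pm (e.g. One-on-one=2pm; Retro=1pm; Postmortem=2pm; Planning=4pm; AllHands=2pm) or 3pm (e.g. Retro in 1pm, Planning in 4pm, AllHands in 3pm, Postmortem in 3pm, One-on-one in 2pm).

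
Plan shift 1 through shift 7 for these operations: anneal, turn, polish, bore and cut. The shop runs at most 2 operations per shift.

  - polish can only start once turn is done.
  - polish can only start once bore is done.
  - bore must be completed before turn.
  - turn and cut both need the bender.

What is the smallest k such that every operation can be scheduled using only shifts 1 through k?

3 shifts

The precedence chain requires at least 3 distinct shifts.
With at most 2 per shift and 5 operations, at least 3 shifts are needed.
3 works (last occupied shift: shift 3): for example cut in shift 3, anneal in shift 1, polish in shift 3, turn in shift 2, bore in shift 1.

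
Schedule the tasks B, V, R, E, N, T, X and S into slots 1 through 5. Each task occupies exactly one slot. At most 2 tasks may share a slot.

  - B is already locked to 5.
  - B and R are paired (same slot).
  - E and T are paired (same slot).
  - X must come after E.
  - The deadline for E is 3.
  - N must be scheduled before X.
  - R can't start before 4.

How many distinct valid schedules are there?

Splitting on V: it can be 1 (12), 2 (12), 3 (14), 4 (18). Listing each branch's schedules as (B, R, E, N, T, X, S):
V=1: (5,5,2,1,2,3,3) (5,5,2,1,2,3,4) (5,5,2,1,2,4,3) (5,5,2,1,2,4,4) (5,5,2,3,2,4,1) (5,5,2,3,2,4,3) (5,5,2,3,2,4,4) (5,5,3,1,3,4,2) (5,5,3,1,3,4,4) (5,5,3,2,3,4,1) (5,5,3,2,3,4,2) (5,5,3,2,3,4,4) — 12.
V=2: (5,5,1,2,1,3,3) (5,5,1,2,1,3,4) (5,5,1,2,1,4,3) (5,5,1,2,1,4,4) (5,5,1,3,1,4,2) (5,5,1,3,1,4,3) (5,5,1,3,1,4,4) (5,5,3,1,3,4,1) (5,5,3,1,3,4,2) (5,5,3,1,3,4,4) (5,5,3,2,3,4,1) (5,5,3,2,3,4,4) — 12.
V=3: (5,5,1,2,1,3,2) (5,5,1,2,1,3,4) (5,5,1,2,1,4,2) (5,5,1,2,1,4,3) (5,5,1,2,1,4,4) (5,5,1,3,1,4,2) (5,5,1,3,1,4,4) (5,5,2,1,2,3,1) (5,5,2,1,2,3,4) (5,5,2,1,2,4,1) (5,5,2,1,2,4,3) (5,5,2,1,2,4,4) (5,5,2,3,2,4,1) (5,5,2,3,2,4,4) — 14.
V=4: (5,5,1,2,1,3,2) (5,5,1,2,1,3,3) (5,5,1,2,1,3,4) (5,5,1,2,1,4,2) (5,5,1,2,1,4,3) (5,5,1,3,1,4,2) (5,5,1,3,1,4,3) (5,5,2,1,2,3,1) (5,5,2,1,2,3,3) (5,5,2,1,2,3,4) (5,5,2,1,2,4,1) (5,5,2,1,2,4,3) (5,5,2,3,2,4,1) (5,5,2,3,2,4,3) (5,5,3,1,3,4,1) (5,5,3,1,3,4,2) (5,5,3,2,3,4,1) (5,5,3,2,3,4,2) — 18.
Summing: 12 + 12 + 14 + 18 = 56.

56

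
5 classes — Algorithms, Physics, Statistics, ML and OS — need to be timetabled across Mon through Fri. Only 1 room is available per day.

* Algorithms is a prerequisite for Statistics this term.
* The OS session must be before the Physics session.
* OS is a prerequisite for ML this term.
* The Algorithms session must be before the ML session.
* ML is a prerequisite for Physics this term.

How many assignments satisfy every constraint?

Splitting on Algorithms: it can be Mon (4), Tue (3). Listing each branch's schedules as (Physics, Statistics, ML, OS):
Algorithms=Mon: (Thu,Fri,Wed,Tue) (Fri,Tue,Thu,Wed) (Fri,Wed,Thu,Tue) (Fri,Thu,Wed,Tue) — 4.
Algorithms=Tue: (Thu,Fri,Wed,Mon) (Fri,Wed,Thu,Mon) (Fri,Thu,Wed,Mon) — 3.
Summing: 4 + 3 = 7.

7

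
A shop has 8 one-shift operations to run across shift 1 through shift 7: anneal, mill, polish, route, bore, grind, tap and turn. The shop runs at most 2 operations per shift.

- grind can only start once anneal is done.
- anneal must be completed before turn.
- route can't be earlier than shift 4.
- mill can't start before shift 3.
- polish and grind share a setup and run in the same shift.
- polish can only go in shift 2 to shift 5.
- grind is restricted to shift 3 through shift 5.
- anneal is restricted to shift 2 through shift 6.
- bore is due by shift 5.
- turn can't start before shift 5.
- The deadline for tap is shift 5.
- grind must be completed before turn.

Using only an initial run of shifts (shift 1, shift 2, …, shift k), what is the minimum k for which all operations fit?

5 shifts

The precedence chain requires at least 3 distinct shifts.
With at most 2 per shift and 8 operations, at least 4 shifts are needed.
turn can't be placed before shift 5, so the schedule must run through at least shift 5.
5 works (last occupied shift: shift 5): for example tap in shift 1; grind in shift 3; turn in shift 5; mill in shift 4; polish in shift 3; route in shift 4; anneal in shift 2; bore in shift 1.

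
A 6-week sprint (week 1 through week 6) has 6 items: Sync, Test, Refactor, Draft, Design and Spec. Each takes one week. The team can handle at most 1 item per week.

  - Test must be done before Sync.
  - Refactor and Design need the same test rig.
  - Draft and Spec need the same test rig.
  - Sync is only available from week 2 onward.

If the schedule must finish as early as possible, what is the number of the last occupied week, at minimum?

The precedence chain requires at least 2 distinct weeks.
With at most 1 per week and 6 tasks, at least 6 weeks are needed.
6 works (last occupied week: week 6): for example Spec=week 6; Design=week 5; Draft=week 4; Test=week 1; Refactor=week 3; Sync=week 2.

week 6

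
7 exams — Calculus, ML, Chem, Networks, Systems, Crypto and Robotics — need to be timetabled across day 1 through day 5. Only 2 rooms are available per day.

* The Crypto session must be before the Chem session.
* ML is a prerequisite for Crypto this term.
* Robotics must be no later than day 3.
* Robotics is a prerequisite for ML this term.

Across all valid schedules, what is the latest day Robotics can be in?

day 2

Robotics's own window allows nothing later than day 3; downstream work caps Robotics at day 2.
Robotics at day 2 is achievable: Calculus in day 1; Networks in day 1; Chem in day 5; Robotics in day 2; ML in day 3; Crypto in day 4; Systems in day 2.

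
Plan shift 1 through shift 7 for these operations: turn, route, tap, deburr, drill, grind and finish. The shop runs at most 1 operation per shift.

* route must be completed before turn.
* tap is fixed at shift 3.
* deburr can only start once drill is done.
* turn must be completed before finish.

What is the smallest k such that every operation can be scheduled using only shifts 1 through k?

The precedence chain requires at least 3 distinct shifts.
With at most 1 per shift and 7 operations, at least 7 shifts are needed.
7 works (last occupied shift: shift 7): for example tap in shift 3; deburr in shift 5; grind in shift 7; drill in shift 4; turn in shift 2; finish in shift 6; route in shift 1.

7 shifts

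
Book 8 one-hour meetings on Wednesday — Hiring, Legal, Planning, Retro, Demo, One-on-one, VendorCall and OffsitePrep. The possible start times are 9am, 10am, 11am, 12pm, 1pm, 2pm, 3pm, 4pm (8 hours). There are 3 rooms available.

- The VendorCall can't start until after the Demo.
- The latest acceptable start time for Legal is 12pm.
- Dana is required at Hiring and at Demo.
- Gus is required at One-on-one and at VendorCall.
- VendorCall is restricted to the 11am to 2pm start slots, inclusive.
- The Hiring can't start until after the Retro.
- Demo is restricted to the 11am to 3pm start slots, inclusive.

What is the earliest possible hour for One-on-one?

9am

One-on-one at 9am is achievable: Retro=9am; Demo=11am; Hiring=10am; VendorCall=12pm; Legal=9am; Planning=10am; OffsitePrep=10am; One-on-one=9am.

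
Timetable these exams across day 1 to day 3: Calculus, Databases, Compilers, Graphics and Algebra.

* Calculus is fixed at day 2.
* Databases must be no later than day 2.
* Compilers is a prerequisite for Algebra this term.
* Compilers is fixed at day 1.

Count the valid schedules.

Splitting on Databases: it can be day 1 (6), day 2 (6). Listing each branch's schedules as (Calculus, Compilers, Graphics, Algebra) by day number:
Databases=day 1: (2,1,1,2) (2,1,1,3) (2,1,2,2) (2,1,2,3) (2,1,3,2) (2,1,3,3) — 6.
Databases=day 2: (2,1,1,2) (2,1,1,3) (2,1,2,2) (2,1,2,3) (2,1,3,2) (2,1,3,3) — 6.
Summing: 6 + 6 = 12.

12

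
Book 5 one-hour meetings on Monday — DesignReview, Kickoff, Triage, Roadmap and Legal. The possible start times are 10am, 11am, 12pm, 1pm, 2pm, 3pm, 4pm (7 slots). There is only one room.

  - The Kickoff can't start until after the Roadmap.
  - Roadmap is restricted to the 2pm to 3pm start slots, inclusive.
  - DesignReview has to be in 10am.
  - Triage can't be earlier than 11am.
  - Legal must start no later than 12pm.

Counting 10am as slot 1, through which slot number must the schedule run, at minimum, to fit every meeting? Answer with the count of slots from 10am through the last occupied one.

The precedence chain requires at least 2 distinct slots.
With at most 1 per slot and 5 meetings, at least 5 slots are needed.
Propagating the time windows through the other constraints, Kickoff can't land before 3pm — that is slot 6 counting from 10am — so the schedule must run through at least 6 slots.
6 works (last occupied slot: 3pm): for example DesignReview=10am, Roadmap=2pm, Kickoff=3pm, Legal=11am, Triage=12pm.

6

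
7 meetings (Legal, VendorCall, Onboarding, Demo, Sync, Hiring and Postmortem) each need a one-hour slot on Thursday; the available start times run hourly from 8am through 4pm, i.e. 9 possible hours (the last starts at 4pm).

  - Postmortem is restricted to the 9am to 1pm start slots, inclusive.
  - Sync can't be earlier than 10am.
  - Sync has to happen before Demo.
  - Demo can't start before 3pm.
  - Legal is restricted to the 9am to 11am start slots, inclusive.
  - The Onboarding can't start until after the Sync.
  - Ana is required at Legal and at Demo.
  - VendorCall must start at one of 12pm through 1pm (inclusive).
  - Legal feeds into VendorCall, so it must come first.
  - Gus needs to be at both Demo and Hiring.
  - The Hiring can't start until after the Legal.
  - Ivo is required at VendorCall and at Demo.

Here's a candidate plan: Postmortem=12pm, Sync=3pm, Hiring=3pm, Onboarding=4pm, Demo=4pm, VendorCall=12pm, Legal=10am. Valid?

Demo can't start before 3pm — holds.
Postmortem is restricted to the 9am to 1pm start slots, inclusive — holds.
Sync can't be earlier than 10am — holds.
VendorCall must start at one of 12pm through 1pm (inclusive) — holds.
Sync has to happen before Demo — holds.
Legal feeds into VendorCall, so it must come first — holds.
The Onboarding can't start until after the Sync — holds.
The Hiring can't start until after the Legal — holds.
Ana is required at Legal and at Demo — holds.
Gus needs to be at both Demo and Hiring — holds.
Legal is restricted to the 9am to 11am start slots, inclusive — holds.
Ivo is required at VendorCall and at Demo — holds.

Yes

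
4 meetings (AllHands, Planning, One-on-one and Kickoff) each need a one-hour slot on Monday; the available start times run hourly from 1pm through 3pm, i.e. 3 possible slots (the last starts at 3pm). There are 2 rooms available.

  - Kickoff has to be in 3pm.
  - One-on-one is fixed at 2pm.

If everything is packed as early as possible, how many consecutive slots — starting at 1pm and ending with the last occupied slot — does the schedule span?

With at most 2 per slot and 4 meetings, at least 2 slots are needed.
Kickoff can't be placed before 3pm — that is slot 3 counting from 1pm — so the schedule must run through at least 3 slots.
3 works (last occupied slot: 3pm): for example Planning in 1pm; Kickoff in 3pm; One-on-one in 2pm; AllHands in 1pm.

3 slots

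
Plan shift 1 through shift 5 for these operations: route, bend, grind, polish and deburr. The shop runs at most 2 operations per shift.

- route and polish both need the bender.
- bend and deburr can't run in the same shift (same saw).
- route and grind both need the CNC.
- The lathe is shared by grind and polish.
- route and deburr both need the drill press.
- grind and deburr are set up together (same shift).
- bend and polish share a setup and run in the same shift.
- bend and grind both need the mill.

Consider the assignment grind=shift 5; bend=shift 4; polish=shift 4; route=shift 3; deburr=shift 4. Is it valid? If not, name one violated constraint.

No — it violates: bend and deburr can't run in the same shift (same saw)

route and deburr both need the drill press — holds.
route and grind both need the CNC — holds.
bend and polish share a setup and run in the same shift — holds.
bend and deburr can't run in the same shift (same saw) — violated.
The lathe is shared by grind and polish — holds.
bend and grind both need the mill — holds.
route and polish both need the bender — holds.
The shop runs at most 2 operations per shift — violated.
grind and deburr are set up together (same shift) — violated.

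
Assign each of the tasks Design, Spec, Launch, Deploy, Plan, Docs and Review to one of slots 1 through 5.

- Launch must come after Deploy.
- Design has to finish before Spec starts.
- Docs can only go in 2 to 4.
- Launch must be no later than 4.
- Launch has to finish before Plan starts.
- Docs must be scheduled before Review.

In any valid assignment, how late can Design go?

4

Downstream work caps Design at 4.
Design at 4 is achievable: Deploy -> 1, Plan -> 3, Review -> 3, Launch -> 2, Design -> 4, Docs -> 2, Spec -> 5.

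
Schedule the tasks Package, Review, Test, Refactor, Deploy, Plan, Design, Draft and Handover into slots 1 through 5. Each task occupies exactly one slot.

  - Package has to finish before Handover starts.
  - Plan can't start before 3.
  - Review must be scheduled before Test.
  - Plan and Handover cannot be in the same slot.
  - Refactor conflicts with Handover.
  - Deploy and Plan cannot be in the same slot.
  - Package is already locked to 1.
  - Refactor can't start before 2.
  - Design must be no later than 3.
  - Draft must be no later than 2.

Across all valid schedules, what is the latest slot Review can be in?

4

Downstream work caps Review at 4.
Review at 4 is achievable: Design in 1; Plan in 3; Deploy in 1; Test in 5; Handover in 4; Draft in 1; Review in 4; Package in 1; Refactor in 2.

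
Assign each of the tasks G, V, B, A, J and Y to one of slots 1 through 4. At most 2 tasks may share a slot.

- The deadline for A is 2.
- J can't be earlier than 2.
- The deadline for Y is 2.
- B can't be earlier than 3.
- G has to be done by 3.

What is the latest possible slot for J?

4

J is available from 2.
J at 4 is achievable: V=2; Y=1; J=4; A=1; B=3; G=2.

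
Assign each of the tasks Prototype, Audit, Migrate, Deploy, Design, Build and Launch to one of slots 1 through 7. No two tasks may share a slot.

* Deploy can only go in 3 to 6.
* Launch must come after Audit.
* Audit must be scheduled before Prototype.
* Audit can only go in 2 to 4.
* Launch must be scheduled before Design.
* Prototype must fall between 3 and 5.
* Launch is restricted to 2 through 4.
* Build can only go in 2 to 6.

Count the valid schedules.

Splitting on Prototype: it can be 3 (2), 4 (2), 5 (5). Listing each branch's schedules as (Audit, Migrate, Deploy, Design, Build, Launch):
Prototype=3: (2,1,5,7,6,4) (2,1,6,7,5,4) — 2.
Prototype=4: (2,1,5,7,6,3) (2,1,6,7,5,3) — 2.
Prototype=5: (2,1,3,7,6,4) (2,1,4,7,6,3) (2,1,6,7,3,4) (2,1,6,7,4,3) (3,1,6,7,2,4) — 5.
Summing: 2 + 2 + 5 = 9.

9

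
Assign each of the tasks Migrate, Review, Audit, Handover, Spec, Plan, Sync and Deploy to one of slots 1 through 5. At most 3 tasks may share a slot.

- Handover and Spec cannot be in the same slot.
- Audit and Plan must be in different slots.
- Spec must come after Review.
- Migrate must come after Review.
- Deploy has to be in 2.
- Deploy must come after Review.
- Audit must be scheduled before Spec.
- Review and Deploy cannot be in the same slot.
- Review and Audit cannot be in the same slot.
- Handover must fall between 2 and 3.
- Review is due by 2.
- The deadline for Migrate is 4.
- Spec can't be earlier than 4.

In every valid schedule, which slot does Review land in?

1

Review's window is 1–2.
Deploy is fixed at 2, and Review can't share a slot with Deploy.
So Review must be 1.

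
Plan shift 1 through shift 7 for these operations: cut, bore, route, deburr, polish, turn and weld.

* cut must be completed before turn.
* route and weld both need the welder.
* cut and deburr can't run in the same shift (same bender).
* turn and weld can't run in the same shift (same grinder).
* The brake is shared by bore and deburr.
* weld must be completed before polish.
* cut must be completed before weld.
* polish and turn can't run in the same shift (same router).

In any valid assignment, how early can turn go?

shift 2

Precedence pushes turn to at least shift 2.
turn at shift 2 is achievable: route=shift 1, polish=shift 4, bore=shift 1, weld=shift 3, turn=shift 2, deburr=shift 2, cut=shift 1.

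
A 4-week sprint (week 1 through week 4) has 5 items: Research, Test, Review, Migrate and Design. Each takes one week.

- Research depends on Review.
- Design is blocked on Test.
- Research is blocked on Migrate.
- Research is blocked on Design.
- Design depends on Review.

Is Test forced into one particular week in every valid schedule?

Test can be week 1 (e.g. Migrate -> week 1, Research -> week 3, Design -> week 2, Review -> week 1, Test -> week 1) or week 2 (e.g. Test -> week 2; Research -> week 4; Review -> week 1; Migrate -> week 1; Design -> week 3).

No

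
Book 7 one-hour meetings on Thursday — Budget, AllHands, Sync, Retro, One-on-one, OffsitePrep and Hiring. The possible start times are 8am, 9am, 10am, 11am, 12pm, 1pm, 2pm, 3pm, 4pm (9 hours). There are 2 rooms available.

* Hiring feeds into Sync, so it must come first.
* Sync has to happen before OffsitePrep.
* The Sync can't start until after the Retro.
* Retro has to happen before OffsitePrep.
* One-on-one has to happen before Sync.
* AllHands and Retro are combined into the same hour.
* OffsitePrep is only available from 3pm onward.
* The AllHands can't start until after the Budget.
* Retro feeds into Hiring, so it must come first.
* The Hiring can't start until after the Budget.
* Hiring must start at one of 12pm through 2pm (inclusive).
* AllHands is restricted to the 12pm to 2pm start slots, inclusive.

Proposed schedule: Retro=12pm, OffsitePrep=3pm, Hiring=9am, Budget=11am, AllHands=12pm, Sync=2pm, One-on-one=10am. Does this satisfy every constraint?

The Hiring can't start until after the Budget — violated.
AllHands and Retro are combined into the same hour — holds.
AllHands is restricted to the 12pm to 2pm start slots, inclusive — holds.
Hiring must start at one of 12pm through 2pm (inclusive) — violated.
The AllHands can't start until after the Budget — holds.
There are 2 rooms available — holds.
Retro feeds into Hiring, so it must come first — violated.
One-on-one has to happen before Sync — holds.
Hiring feeds into Sync, so it must come first — holds.
Retro has to happen before OffsitePrep — holds.
The Sync can't start until after the Retro — holds.
Sync has to happen before OffsitePrep — holds.
OffsitePrep is only available from 3pm onward — holds.

No — it violates: Hiring must start at one of 12pm through 2pm (inclusive)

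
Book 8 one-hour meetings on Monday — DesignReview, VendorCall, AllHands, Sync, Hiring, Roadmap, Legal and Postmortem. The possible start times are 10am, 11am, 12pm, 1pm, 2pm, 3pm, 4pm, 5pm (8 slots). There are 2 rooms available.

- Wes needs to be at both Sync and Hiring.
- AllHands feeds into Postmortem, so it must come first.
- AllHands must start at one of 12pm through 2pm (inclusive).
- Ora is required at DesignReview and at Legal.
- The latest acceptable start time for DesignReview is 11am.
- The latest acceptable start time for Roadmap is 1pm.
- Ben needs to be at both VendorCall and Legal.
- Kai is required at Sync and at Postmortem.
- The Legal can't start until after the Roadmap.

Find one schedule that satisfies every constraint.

VendorCall=12pm, Postmortem=1pm, Roadmap=10am, Sync=11am, AllHands=12pm, Hiring=1pm, DesignReview=10am, Legal=11am

Checking: Roadmap(10am) before Legal(11am); AllHands(12pm) before Postmortem(1pm); VendorCall(12pm) != Legal(11am); Sync(11am) != Postmortem(1pm); Sync(11am) != Hiring(1pm); DesignReview(10am) != Legal(11am); AllHands=12pm in [12pm,2pm]; Roadmap=10am in [10am,1pm]; DesignReview=10am in [10am,11am]; max 2 per slot (cap 2).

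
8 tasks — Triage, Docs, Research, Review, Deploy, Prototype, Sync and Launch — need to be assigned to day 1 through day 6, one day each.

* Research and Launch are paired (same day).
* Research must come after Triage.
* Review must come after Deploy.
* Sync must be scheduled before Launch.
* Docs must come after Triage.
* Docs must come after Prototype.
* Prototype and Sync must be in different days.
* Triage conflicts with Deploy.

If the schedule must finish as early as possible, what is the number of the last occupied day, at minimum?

The precedence chain requires at least 2 distinct days.
Could 2 days be enough, i.e. nothing placed later than day 2? No: Launch must come after Sync (at day 1 or later) → {day 2}; Sync must come before Launch (at day 2 or earlier) → {day 1}; Research must come after Triage (at day 1 or later) → {day 2}; Triage must come before Research (at day 2 or earlier) → {day 1}; Docs must come after Triage (at day 1 or later) → {day 2}; Prototype must come before Docs (at day 2 or earlier) → {day 1}; Sync can't share with Prototype (day 1) → nothing is left.
So 2 days is not enough.
3 works (last occupied day: day 3): for example Review=day 3; Deploy=day 2; Prototype=day 1; Triage=day 1; Launch=day 3; Docs=day 2; Sync=day 2; Research=day 3.

day 3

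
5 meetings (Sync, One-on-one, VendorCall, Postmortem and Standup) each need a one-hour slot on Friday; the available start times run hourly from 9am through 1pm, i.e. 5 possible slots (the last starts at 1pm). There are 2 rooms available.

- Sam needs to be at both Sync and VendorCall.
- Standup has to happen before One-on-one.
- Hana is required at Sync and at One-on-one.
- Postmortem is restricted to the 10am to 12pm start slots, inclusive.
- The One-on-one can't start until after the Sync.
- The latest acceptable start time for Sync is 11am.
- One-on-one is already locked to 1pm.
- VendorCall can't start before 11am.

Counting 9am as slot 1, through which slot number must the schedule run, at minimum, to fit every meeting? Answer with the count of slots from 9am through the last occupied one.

5

The precedence chain requires at least 2 distinct slots.
With at most 2 per slot and 5 meetings, at least 3 slots are needed.
One-on-one can't be placed before 1pm — that is slot 5 counting from 9am — so the schedule must run through at least 5 slots.
5 works (last occupied slot: 1pm): for example Standup=9am, Postmortem=10am, VendorCall=11am, Sync=9am, One-on-one=1pm.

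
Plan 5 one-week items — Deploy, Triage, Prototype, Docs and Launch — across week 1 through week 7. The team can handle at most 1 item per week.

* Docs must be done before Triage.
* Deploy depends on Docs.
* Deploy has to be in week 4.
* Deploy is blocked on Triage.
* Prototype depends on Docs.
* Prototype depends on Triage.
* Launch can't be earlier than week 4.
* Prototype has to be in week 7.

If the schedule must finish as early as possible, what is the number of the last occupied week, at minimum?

The precedence chain requires at least 3 distinct weeks.
With at most 1 per week and 5 tasks, at least 5 weeks are needed.
Prototype can't be placed before week 7, so the schedule must run through at least week 7.
7 works (last occupied week: week 7): for example Launch=week 5; Docs=week 1; Deploy=week 4; Triage=week 2; Prototype=week 7.

week 7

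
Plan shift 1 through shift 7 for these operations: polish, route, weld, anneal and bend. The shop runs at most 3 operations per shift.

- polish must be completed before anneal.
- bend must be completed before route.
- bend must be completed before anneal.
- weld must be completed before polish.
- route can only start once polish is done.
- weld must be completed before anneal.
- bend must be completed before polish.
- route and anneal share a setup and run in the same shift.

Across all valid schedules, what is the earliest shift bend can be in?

shift 1

Downstream work caps bend at shift 5.
bend at shift 1 is achievable: bend in shift 1; anneal in shift 3; polish in shift 2; route in shift 3; weld in shift 1.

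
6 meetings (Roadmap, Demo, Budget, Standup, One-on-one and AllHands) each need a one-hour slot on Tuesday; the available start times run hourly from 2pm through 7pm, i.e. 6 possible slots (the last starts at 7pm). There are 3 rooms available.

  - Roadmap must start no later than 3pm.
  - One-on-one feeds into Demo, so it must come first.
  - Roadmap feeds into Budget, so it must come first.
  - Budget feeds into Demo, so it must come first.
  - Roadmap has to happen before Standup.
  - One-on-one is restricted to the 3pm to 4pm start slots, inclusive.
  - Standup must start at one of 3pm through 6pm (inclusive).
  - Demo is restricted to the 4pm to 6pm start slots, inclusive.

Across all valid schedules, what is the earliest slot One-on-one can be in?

One-on-one is available from 3pm; One-on-one's own window allows nothing later than 4pm.
One-on-one at 3pm is achievable: Demo -> 4pm; Budget -> 3pm; One-on-one -> 3pm; Standup -> 3pm; Roadmap -> 2pm; AllHands -> 2pm.

3pm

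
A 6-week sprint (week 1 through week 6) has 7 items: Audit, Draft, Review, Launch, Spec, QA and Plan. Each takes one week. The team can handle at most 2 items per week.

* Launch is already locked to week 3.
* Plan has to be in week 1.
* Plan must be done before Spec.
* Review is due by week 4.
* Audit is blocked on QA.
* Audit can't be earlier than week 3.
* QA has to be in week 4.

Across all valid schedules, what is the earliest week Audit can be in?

week 5

Audit is available from week 3; precedence pushes Audit to at least week 5.
Audit at week 5 is achievable: Audit -> week 5; Spec -> week 2; Launch -> week 3; Plan -> week 1; Review -> week 1; Draft -> week 2; QA -> week 4.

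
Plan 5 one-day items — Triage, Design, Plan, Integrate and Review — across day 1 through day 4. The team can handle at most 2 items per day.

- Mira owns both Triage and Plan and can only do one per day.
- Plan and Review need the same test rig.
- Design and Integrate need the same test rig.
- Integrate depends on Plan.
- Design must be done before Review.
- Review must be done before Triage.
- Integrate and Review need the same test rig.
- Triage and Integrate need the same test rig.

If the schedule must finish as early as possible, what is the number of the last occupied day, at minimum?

The precedence chain requires at least 3 distinct days.
With at most 2 per day and 5 work items, at least 3 days are needed.
Could 3 days be enough, i.e. nothing placed later than day 3? No: Integrate must come after Plan (at day 1 or later) → {day 2, day 3}; Triage must come after Review (at day 1 or later) → {day 2, day 3}; Review must come before Triage (at day 3 or earlier) → {day 1, day 2}; Review must come after Design (at day 1 or later) → {day 2}; Integrate can't share with Review (day 2) → {day 3}; Triage can't share with Integrate (day 3) → {day 2}; Triage must come after Review (at day 2 or later) → nothing is left.
So 3 days is not enough.
4 works (last occupied day: day 4): for example Review=day 2; Design=day 1; Plan=day 1; Integrate=day 4; Triage=day 3.

day 4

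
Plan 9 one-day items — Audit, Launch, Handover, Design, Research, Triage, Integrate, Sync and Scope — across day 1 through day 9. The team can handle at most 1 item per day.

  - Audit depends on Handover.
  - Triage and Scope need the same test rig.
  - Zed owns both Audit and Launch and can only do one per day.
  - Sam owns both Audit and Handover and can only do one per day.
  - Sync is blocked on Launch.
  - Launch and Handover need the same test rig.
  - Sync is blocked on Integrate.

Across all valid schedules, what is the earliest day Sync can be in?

Precedence pushes Sync to at least day 2.
Sync at day 3 is achievable: Research -> day 7, Launch -> day 1, Handover -> day 4, Triage -> day 8, Design -> day 6, Scope -> day 9, Sync -> day 3, Integrate -> day 2, Audit -> day 5.
Nothing earlier works — the conflict and capacity constraints rule out every day before day 3.

day 3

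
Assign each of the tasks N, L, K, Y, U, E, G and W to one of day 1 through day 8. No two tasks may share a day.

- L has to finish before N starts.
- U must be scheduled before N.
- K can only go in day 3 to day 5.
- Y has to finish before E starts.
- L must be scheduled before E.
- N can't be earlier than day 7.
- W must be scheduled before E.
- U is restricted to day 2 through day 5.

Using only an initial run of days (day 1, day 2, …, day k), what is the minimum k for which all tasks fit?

8 days

The precedence chain requires at least 2 distinct days.
With at most 1 per day and 8 tasks, at least 8 days are needed.
N can't be placed before day 7, so the schedule must run through at least day 7.
8 works (last occupied day: day 8): for example L in day 1; G in day 8; Y in day 4; N in day 7; E in day 6; W in day 5; K in day 3; U in day 2.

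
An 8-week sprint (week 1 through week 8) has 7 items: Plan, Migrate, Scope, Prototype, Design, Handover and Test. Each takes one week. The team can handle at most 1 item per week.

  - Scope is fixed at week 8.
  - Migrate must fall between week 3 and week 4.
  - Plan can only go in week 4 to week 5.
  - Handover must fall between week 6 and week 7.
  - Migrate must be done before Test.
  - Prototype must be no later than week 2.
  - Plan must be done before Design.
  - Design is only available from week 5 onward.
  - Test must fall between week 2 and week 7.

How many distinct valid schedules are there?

Splitting on Plan: it can be week 4 (8), week 5 (4). Listing each branch's schedules as (Migrate, Scope, Prototype, Design, Handover, Test) by week number:
Plan=week 4: (3,8,1,5,6,7) (3,8,1,5,7,6) (3,8,1,6,7,5) (3,8,1,7,6,5) (3,8,2,5,6,7) (3,8,2,5,7,6) (3,8,2,6,7,5) (3,8,2,7,6,5) — 8.
Plan=week 5: (3,8,1,6,7,4) (3,8,1,7,6,4) (3,8,2,6,7,4) (3,8,2,7,6,4) — 4.
Summing: 8 + 4 = 12.

12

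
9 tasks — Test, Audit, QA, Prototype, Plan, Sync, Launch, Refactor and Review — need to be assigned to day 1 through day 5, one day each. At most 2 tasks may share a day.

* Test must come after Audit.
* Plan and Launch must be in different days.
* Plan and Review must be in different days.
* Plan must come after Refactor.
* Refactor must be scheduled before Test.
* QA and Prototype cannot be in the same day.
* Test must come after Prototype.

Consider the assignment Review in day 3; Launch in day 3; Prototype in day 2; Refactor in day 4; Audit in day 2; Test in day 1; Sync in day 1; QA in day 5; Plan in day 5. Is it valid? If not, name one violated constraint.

Refactor must be scheduled before Test — violated.
Plan and Review must be in different days — holds.
Test must come after Audit — violated.
Plan and Launch must be in different days — holds.
At most 2 tasks may share a day — holds.
Test must come after Prototype — violated.
QA and Prototype cannot be in the same day — holds.
Plan must come after Refactor — holds.

Invalid. Refactor must be scheduled before Test.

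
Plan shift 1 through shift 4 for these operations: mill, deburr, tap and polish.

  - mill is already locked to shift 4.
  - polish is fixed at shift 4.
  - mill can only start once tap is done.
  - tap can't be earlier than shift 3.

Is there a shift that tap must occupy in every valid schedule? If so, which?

shift 3

Tap is available from shift 3; downstream work caps tap at shift 3.
So tap is pinned to shift 3.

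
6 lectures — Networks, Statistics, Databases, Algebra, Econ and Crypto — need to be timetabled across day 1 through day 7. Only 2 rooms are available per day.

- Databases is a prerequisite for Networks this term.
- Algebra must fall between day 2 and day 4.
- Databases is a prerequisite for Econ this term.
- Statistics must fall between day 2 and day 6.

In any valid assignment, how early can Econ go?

Precedence pushes Econ to at least day 2.
Econ at day 2 is achievable: Databases=day 1, Crypto=day 1, Networks=day 3, Algebra=day 2, Statistics=day 3, Econ=day 2.

day 2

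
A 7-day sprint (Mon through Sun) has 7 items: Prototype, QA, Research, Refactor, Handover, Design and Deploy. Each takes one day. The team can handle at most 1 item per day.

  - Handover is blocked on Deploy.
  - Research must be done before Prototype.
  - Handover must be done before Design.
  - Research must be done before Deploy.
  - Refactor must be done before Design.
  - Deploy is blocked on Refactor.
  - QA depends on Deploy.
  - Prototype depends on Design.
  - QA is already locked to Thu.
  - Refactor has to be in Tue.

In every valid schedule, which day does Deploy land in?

Wed

Refactor is fixed at Tue and must come before Deploy, so Deploy is at least Wed.
QA is fixed at Thu and must come after Deploy, so Deploy is at most Wed.
So Deploy must be Wed.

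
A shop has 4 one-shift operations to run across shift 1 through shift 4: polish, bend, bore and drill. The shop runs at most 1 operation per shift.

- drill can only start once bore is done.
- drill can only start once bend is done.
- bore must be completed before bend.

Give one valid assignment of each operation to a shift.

bend=shift 2, polish=shift 4, drill=shift 3, bore=shift 1

Checking: bore(shift 1) before drill(shift 3); bend(shift 2) before drill(shift 3); bore(shift 1) before bend(shift 2); max 1 per shift (cap 1).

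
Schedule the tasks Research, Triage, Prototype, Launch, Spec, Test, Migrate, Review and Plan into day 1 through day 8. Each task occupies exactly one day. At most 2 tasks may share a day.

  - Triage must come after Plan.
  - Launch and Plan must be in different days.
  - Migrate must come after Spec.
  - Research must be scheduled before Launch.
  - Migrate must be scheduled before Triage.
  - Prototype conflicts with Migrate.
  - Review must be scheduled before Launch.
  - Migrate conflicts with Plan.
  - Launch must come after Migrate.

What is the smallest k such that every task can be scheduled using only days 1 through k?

The precedence chain requires at least 3 distinct days.
With at most 2 per day and 9 tasks, at least 5 days are needed.
5 works (last occupied day: day 5): for example Test -> day 4; Spec -> day 1; Review -> day 2; Migrate -> day 2; Research -> day 1; Launch -> day 3; Plan -> day 4; Prototype -> day 3; Triage -> day 5.

5 days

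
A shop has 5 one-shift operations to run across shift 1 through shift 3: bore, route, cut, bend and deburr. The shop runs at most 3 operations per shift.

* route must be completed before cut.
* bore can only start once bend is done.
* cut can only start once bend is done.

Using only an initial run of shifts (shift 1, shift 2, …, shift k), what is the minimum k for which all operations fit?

2 shifts

The precedence chain requires at least 2 distinct shifts.
With at most 3 per shift and 5 operations, at least 2 shifts are needed.
2 works (last occupied shift: shift 2): for example bore in shift 2, cut in shift 2, route in shift 1, deburr in shift 1, bend in shift 1.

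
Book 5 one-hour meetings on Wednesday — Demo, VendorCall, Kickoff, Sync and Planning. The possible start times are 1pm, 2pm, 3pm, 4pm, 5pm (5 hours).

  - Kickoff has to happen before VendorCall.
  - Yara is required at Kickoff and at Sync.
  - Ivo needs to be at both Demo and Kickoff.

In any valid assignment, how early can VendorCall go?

2pm

Precedence pushes VendorCall to at least 2pm.
VendorCall at 2pm is achievable: Sync in 2pm, VendorCall in 2pm, Demo in 2pm, Planning in 1pm, Kickoff in 1pm.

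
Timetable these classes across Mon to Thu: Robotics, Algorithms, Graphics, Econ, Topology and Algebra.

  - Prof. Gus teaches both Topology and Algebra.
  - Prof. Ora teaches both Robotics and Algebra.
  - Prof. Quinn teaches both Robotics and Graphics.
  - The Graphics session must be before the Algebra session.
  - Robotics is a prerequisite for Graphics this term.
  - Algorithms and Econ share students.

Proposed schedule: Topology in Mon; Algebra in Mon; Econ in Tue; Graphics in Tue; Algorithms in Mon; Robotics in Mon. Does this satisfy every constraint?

Prof. Gus teaches both Topology and Algebra — violated.
The Graphics session must be before the Algebra session — violated.
Algorithms and Econ share students — holds.
Robotics is a prerequisite for Graphics this term — holds.
Prof. Quinn teaches both Robotics and Graphics — holds.
Prof. Ora teaches both Robotics and Algebra — violated.

No. Prof. Ora teaches both Robotics and Algebra is not satisfied.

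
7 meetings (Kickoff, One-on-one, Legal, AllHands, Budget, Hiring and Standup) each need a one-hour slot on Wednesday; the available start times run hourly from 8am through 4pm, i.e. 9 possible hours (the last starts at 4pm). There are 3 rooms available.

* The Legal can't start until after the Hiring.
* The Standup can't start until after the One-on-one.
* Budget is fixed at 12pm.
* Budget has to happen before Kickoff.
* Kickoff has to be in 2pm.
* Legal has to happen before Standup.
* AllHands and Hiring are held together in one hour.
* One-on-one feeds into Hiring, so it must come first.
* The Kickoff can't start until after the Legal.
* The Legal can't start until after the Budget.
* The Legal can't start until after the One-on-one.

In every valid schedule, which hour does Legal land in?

Budget is fixed at 12pm and must come before Legal, so Legal is at least 1pm.
Kickoff is fixed at 2pm and must come after Legal, so Legal is at most 1pm.
So Legal must be 1pm.

1pm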